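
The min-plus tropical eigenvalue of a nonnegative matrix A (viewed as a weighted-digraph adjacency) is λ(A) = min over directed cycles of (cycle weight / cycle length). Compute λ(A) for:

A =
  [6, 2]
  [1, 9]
λ(A) = 3/2

Enumerate directed cycles and compute their means (weight / length). Sample:
  cycle 0 → 0: weight = 6, length = 1, mean = 6/1 ≈ 6.000
  cycle 1 → 1: weight = 9, length = 1, mean = 9/1 ≈ 9.000
  cycle 0 → 1 → 0: weight = 3, length = 2, mean = 3/2 ≈ 1.500
  cycle 1 → 0 → 1: weight = 3, length = 2, mean = 3/2 ≈ 1.500
Minimum mean = 1.500, attained e.g. along the cycle 0 → 1 → 0 with weight 3 and length 2. So λ(A) = 3/2 = 3/2.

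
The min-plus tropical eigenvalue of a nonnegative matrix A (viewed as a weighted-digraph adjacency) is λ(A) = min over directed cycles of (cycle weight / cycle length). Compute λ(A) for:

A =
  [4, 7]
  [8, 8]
λ(A) = 4

Enumerate directed cycles and compute their means (weight / length). Sample:
  cycle 0 → 0: weight = 4, length = 1, mean = 4/1 ≈ 4.000
  cycle 1 → 1: weight = 8, length = 1, mean = 8/1 ≈ 8.000
  cycle 0 → 1 → 0: weight = 15, length = 2, mean = 15/2 ≈ 7.500
  cycle 1 → 0 → 1: weight = 15, length = 2, mean = 15/2 ≈ 7.500
Minimum mean = 4.000, attained e.g. along the cycle 0 → 0 with weight 4 and length 1. So λ(A) = 4/1 = 4.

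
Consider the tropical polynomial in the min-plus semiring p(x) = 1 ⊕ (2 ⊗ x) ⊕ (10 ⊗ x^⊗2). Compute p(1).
p(1) = 1

A tropical monomial a ⊗ x^⊗i evaluates to a + i · x. Evaluating each term at x = 1:
  Term 0 contributes 1 + 0 · 1 = 1
  Term 1 contributes 2 + 1 · 1 = 3
  Term 2 contributes 10 + 2 · 1 = 12
p(1) = ⊕ of these = min[1, 3, 12] = 1.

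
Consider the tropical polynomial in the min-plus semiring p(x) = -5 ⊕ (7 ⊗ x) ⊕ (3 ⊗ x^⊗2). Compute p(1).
p(1) = -5

A tropical monomial a ⊗ x^⊗i evaluates to a + i · x. Evaluating each term at x = 1:
  Term 0 contributes -5 + 0 · 1 = -5
  Term 1 contributes 7 + 1 · 1 = 8
  Term 2 contributes 3 + 2 · 1 = 5
p(1) = ⊕ of these = min[-5, 8, 5] = -5.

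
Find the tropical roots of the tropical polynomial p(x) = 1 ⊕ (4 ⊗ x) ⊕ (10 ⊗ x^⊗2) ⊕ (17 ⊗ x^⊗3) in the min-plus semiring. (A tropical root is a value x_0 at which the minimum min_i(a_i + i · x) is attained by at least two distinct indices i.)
Roots: {-7, -6, -3}

Each tropical root is a break point of the lower envelope of the lines y = a_i + i · x (there are 4 lines, with slopes 0, 1, ..., 3). Only the lines that attain the minimum somewhere contribute to roots; other lines are dominated. Here the surviving (envelope) indices are i = 3, i = 2, i = 1, i = 0.
Intersections between consecutive envelope lines give the roots: for adjacent envelope indices i < j the intersection is x = (a_i − a_j) / (j − i). Reading off the sorted break points: {-7, -6, -3}.
Verification: at each break x_0, at least two indices attain the minimum of min_i(a_i + i · x_0).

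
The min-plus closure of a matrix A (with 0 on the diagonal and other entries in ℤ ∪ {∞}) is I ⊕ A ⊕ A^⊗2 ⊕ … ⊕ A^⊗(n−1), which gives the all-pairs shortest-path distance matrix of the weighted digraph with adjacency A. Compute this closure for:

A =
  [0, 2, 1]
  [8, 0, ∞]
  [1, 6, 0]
Closure =
  [0, 2, 1]
  [8, 0, 9]
  [1, 3, 0]

This is the Floyd-Warshall all-pairs shortest-path computation. For each intermediate vertex k = 0, 1, …, 2, update dist[i][j] ← min(dist[i][j], dist[i][k] + dist[k][j]). The final matrix gives, for each (i, j), the minimum total weight of any directed path from i to j (possibly empty when i = j).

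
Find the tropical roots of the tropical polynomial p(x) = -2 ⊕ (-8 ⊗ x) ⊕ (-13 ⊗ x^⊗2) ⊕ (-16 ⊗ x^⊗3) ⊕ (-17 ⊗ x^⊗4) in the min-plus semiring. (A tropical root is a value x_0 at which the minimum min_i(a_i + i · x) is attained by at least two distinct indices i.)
Roots: {1, 3, 5, 6}

Each tropical root is a break point of the lower envelope of the lines y = a_i + i · x (there are 5 lines, with slopes 0, 1, ..., 4). Only the lines that attain the minimum somewhere contribute to roots; other lines are dominated. Here the surviving (envelope) indices are i = 4, i = 3, i = 2, i = 1, i = 0.
Intersections between consecutive envelope lines give the roots: for adjacent envelope indices i < j the intersection is x = (a_i − a_j) / (j − i). Reading off the sorted break points: {1, 3, 5, 6}.
Verification: at each break x_0, at least two indices attain the minimum of min_i(a_i + i · x_0).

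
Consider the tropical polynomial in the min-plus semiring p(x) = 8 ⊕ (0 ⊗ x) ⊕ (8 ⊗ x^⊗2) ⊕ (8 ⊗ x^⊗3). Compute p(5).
p(5) = 5

A tropical monomial a ⊗ x^⊗i evaluates to a + i · x. Evaluating each term at x = 5:
  Term 0 contributes 8 + 0 · 5 = 8
  Term 1 contributes 0 + 1 · 5 = 5
  Term 2 contributes 8 + 2 · 5 = 18
  Term 3 contributes 8 + 3 · 5 = 23
p(5) = ⊕ of these = min[8, 5, 18, 23] = 5.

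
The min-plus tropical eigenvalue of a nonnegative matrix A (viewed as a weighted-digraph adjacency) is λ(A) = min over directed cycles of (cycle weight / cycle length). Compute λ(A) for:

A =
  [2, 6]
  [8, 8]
λ(A) = 2

Enumerate directed cycles and compute their means (weight / length). Sample:
  cycle 0 → 0: weight = 2, length = 1, mean = 2/1 ≈ 2.000
  cycle 1 → 1: weight = 8, length = 1, mean = 8/1 ≈ 8.000
  cycle 0 → 1 → 0: weight = 14, length = 2, mean = 14/2 ≈ 7.000
  cycle 1 → 0 → 1: weight = 14, length = 2, mean = 14/2 ≈ 7.000
Minimum mean = 2.000, attained e.g. along the cycle 0 → 0 with weight 2 and length 1. So λ(A) = 2/1 = 2.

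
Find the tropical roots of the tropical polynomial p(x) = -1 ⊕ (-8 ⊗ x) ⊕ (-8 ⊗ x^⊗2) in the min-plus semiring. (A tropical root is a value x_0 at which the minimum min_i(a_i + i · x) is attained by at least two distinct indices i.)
Roots: {0, 7}

Each tropical root is a break point of the lower envelope of the lines y = a_i + i · x (there are 3 lines, with slopes 0, 1, ..., 2). Only the lines that attain the minimum somewhere contribute to roots; other lines are dominated. Here the surviving (envelope) indices are i = 2, i = 1, i = 0.
Intersections between consecutive envelope lines give the roots: for adjacent envelope indices i < j the intersection is x = (a_i − a_j) / (j − i). Reading off the sorted break points: {0, 7}.
Verification: at each break x_0, at least two indices attain the minimum of min_i(a_i + i · x_0).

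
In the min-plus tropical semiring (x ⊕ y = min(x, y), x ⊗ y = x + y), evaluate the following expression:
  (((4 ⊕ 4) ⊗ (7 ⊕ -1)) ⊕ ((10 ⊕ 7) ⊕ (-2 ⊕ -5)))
(((4 ⊕ 4) ⊗ (7 ⊕ -1)) ⊕ ((10 ⊕ 7) ⊕ (-2 ⊕ -5))) = -5

Expand innermost to outermost. Recall ⊕ takes the minimum of its arguments and ⊗ takes their sum. Working out the expression (((4 ⊕ 4) ⊗ (7 ⊕ -1)) ⊕ ((10 ⊕ 7) ⊕ (-2 ⊕ -5))) gives -5.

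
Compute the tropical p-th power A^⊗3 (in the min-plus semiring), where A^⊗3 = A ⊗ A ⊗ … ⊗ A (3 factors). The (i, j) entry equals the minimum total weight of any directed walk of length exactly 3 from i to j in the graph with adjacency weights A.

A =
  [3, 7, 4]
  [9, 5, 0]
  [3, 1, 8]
A^⊗3 =
  [9, 8, 5]
  [6, 6, 1]
  [4, 2, 6]

Each entry (A^⊗3)_ij equals the minimum over all length-3 walks i = v_0 → v_1 → … → v_3 = j of Σ_t A[v_t][v_{t+1}]. For example, for (i, j) = (0, 2) we minimise over 9 possible intermediate vertex sequences; the minimum is 5, attained along the walk 0 → 2 → 1 → 2.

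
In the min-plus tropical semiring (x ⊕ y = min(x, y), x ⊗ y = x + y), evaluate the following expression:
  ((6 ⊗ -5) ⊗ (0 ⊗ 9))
((6 ⊗ -5) ⊗ (0 ⊗ 9)) = 10

Expand innermost to outermost. Recall ⊕ takes the minimum of its arguments and ⊗ takes their sum. Working out the expression ((6 ⊗ -5) ⊗ (0 ⊗ 9)) gives 10.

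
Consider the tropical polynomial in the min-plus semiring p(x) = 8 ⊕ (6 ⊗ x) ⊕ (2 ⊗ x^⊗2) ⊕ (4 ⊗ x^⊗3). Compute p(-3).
p(-3) = -5

A tropical monomial a ⊗ x^⊗i evaluates to a + i · x. Evaluating each term at x = -3:
  Term 0 contributes 8 + 0 · -3 = 8
  Term 1 contributes 6 + 1 · -3 = 3
  Term 2 contributes 2 + 2 · -3 = -4
  Term 3 contributes 4 + 3 · -3 = -5
p(-3) = ⊕ of these = min[8, 3, -4, -5] = -5.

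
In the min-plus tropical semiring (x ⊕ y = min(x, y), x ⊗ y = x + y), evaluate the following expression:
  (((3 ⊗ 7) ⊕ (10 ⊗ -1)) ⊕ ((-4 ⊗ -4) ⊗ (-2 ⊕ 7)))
(((3 ⊗ 7) ⊕ (10 ⊗ -1)) ⊕ ((-4 ⊗ -4) ⊗ (-2 ⊕ 7))) = -10

Expand innermost to outermost. Recall ⊕ takes the minimum of its arguments and ⊗ takes their sum. Working out the expression (((3 ⊗ 7) ⊕ (10 ⊗ -1)) ⊕ ((-4 ⊗ -4) ⊗ (-2 ⊕ 7))) gives -10.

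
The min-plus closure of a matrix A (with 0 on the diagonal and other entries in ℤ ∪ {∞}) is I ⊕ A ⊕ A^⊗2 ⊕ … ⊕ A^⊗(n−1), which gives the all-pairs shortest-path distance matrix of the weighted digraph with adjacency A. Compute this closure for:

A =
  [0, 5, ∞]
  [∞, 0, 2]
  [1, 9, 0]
Closure =
  [0, 5, 7]
  [3, 0, 2]
  [1, 6, 0]

This is the Floyd-Warshall all-pairs shortest-path computation. For each intermediate vertex k = 0, 1, …, 2, update dist[i][j] ← min(dist[i][j], dist[i][k] + dist[k][j]). The final matrix gives, for each (i, j), the minimum total weight of any directed path from i to j (possibly empty when i = j).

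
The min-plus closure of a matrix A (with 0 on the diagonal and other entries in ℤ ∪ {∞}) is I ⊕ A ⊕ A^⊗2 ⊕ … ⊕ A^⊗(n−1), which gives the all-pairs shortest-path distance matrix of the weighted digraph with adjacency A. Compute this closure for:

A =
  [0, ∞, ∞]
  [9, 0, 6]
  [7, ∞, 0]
Closure =
  [0, ∞, ∞]
  [9, 0, 6]
  [7, ∞, 0]

This is the Floyd-Warshall all-pairs shortest-path computation. For each intermediate vertex k = 0, 1, …, 2, update dist[i][j] ← min(dist[i][j], dist[i][k] + dist[k][j]). The final matrix gives, for each (i, j), the minimum total weight of any directed path from i to j (possibly empty when i = j).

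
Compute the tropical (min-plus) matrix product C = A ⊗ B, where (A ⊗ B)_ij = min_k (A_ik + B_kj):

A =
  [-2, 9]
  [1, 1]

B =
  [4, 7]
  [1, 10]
A ⊗ B =
  [2, 5]
  [2, 8]

Apply the min-plus product entry-by-entry:
  C[0][0] = min over k of (A[0][0] + B[0][0] = -2 + 4 = 2, A[0][1] + B[1][0] = 9 + 1 = 10) = 2 (attained at k = 0)
  C[0][1] = min over k of (A[0][0] + B[0][1] = -2 + 7 = 5, A[0][1] + B[1][1] = 9 + 10 = 19) = 5 (attained at k = 0)
  C[1][0] = min over k of (A[1][0] + B[0][0] = 1 + 4 = 5, A[1][1] + B[1][0] = 1 + 1 = 2) = 2 (attained at k = 1)
  C[1][1] = min over k of (A[1][0] + B[0][1] = 1 + 7 = 8, A[1][1] + B[1][1] = 1 + 10 = 11) = 8 (attained at k = 0)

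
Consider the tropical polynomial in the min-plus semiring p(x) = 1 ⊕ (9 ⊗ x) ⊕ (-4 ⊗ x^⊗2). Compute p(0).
p(0) = -4

A tropical monomial a ⊗ x^⊗i evaluates to a + i · x. Evaluating each term at x = 0:
  Term 0 contributes 1 + 0 · 0 = 1
  Term 1 contributes 9 + 1 · 0 = 9
  Term 2 contributes -4 + 2 · 0 = -4
p(0) = ⊕ of these = min[1, 9, -4] = -4.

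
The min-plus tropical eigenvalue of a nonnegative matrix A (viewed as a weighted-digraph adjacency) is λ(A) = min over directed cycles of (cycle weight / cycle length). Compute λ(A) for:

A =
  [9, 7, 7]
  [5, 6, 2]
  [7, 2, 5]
λ(A) = 2

Enumerate directed cycles and compute their means (weight / length). Sample:
  cycle 0 → 0: weight = 9, length = 1, mean = 9/1 ≈ 9.000
  cycle 1 → 1: weight = 6, length = 1, mean = 6/1 ≈ 6.000
  cycle 2 → 2: weight = 5, length = 1, mean = 5/1 ≈ 5.000
  cycle 0 → 1 → 0: weight = 12, length = 2, mean = 12/2 ≈ 6.000
  cycle 0 → 2 → 0: weight = 14, length = 2, mean = 14/2 ≈ 7.000
  cycle 1 → 0 → 1: weight = 12, length = 2, mean = 12/2 ≈ 6.000
Minimum mean = 2.000, attained e.g. along the cycle 1 → 2 → 1 with weight 4 and length 2. So λ(A) = 4/2 = 2.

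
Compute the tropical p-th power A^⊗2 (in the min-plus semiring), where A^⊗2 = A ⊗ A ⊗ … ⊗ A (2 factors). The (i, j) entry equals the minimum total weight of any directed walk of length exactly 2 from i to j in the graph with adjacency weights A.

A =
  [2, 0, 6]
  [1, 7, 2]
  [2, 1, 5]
A^⊗2 =
  [1, 2, 2]
  [3, 1, 7]
  [2, 2, 3]

Each entry (A^⊗2)_ij equals the minimum over all length-2 walks i = v_0 → v_1 → … → v_2 = j of Σ_t A[v_t][v_{t+1}]. For example, for (i, j) = (0, 2) we minimise over 3 possible intermediate vertex sequences; the minimum is 2, attained along the walk 0 → 1 → 2.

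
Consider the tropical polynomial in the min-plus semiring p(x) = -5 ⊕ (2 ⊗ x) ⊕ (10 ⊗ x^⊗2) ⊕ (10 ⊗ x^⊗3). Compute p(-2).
p(-2) = -5

A tropical monomial a ⊗ x^⊗i evaluates to a + i · x. Evaluating each term at x = -2:
  Term 0 contributes -5 + 0 · -2 = -5
  Term 1 contributes 2 + 1 · -2 = 0
  Term 2 contributes 10 + 2 · -2 = 6
  Term 3 contributes 10 + 3 · -2 = 4
p(-2) = ⊕ of these = min[-5, 0, 6, 4] = -5.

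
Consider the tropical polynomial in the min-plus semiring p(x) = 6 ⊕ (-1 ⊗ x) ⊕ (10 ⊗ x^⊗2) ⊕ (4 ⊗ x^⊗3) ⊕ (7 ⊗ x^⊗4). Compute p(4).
p(4) = 3

A tropical monomial a ⊗ x^⊗i evaluates to a + i · x. Evaluating each term at x = 4:
  Term 0 contributes 6 + 0 · 4 = 6
  Term 1 contributes -1 + 1 · 4 = 3
  Term 2 contributes 10 + 2 · 4 = 18
  Term 3 contributes 4 + 3 · 4 = 16
  Term 4 contributes 7 + 4 · 4 = 23
p(4) = ⊕ of these = min[6, 3, 18, 16, 23] = 3.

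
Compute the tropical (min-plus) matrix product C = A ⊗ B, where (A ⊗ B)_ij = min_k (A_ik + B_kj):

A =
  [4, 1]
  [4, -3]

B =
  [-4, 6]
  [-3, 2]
A ⊗ B =
  [-2, 3]
  [-6, -1]

Apply the min-plus product entry-by-entry:
  C[0][0] = min over k of (A[0][0] + B[0][0] = 4 + -4 = 0, A[0][1] + B[1][0] = 1 + -3 = -2) = -2 (attained at k = 1)
  C[0][1] = min over k of (A[0][0] + B[0][1] = 4 + 6 = 10, A[0][1] + B[1][1] = 1 + 2 = 3) = 3 (attained at k = 1)
  C[1][0] = min over k of (A[1][0] + B[0][0] = 4 + -4 = 0, A[1][1] + B[1][0] = -3 + -3 = -6) = -6 (attained at k = 1)
  C[1][1] = min over k of (A[1][0] + B[0][1] = 4 + 6 = 10, A[1][1] + B[1][1] = -3 + 2 = -1) = -1 (attained at k = 1)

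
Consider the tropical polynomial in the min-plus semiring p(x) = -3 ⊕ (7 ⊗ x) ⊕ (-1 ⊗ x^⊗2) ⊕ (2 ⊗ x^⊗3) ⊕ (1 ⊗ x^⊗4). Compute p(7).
p(7) = -3

A tropical monomial a ⊗ x^⊗i evaluates to a + i · x. Evaluating each term at x = 7:
  Term 0 contributes -3 + 0 · 7 = -3
  Term 1 contributes 7 + 1 · 7 = 14
  Term 2 contributes -1 + 2 · 7 = 13
  Term 3 contributes 2 + 3 · 7 = 23
  Term 4 contributes 1 + 4 · 7 = 29
p(7) = ⊕ of these = min[-3, 14, 13, 23, 29] = -3.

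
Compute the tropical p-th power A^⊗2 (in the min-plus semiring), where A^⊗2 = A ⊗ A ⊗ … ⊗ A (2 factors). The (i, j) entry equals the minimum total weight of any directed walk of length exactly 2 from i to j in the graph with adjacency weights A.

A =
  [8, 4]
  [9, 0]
A^⊗2 =
  [13, 4]
  [9, 0]

Each entry (A^⊗2)_ij equals the minimum over all length-2 walks i = v_0 → v_1 → … → v_2 = j of Σ_t A[v_t][v_{t+1}]. For example, for (i, j) = (0, 1) we minimise over 2 possible intermediate vertex sequences; the minimum is 4, attained along the walk 0 → 1 → 1.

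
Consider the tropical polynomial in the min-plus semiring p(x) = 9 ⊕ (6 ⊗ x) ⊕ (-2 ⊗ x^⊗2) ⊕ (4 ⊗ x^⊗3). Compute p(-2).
p(-2) = -6

A tropical monomial a ⊗ x^⊗i evaluates to a + i · x. Evaluating each term at x = -2:
  Term 0 contributes 9 + 0 · -2 = 9
  Term 1 contributes 6 + 1 · -2 = 4
  Term 2 contributes -2 + 2 · -2 = -6
  Term 3 contributes 4 + 3 · -2 = -2
p(-2) = ⊕ of these = min[9, 4, -6, -2] = -6.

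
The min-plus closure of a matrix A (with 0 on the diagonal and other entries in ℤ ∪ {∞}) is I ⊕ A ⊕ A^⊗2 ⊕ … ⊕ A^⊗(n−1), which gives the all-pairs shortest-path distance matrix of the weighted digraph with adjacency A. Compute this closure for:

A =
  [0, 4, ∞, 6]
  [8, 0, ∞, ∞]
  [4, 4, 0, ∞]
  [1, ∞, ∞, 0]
Closure =
  [0, 4, ∞, 6]
  [8, 0, ∞, 14]
  [4, 4, 0, 10]
  [1, 5, ∞, 0]

This is the Floyd-Warshall all-pairs shortest-path computation. For each intermediate vertex k = 0, 1, …, 3, update dist[i][j] ← min(dist[i][j], dist[i][k] + dist[k][j]). The final matrix gives, for each (i, j), the minimum total weight of any directed path from i to j (possibly empty when i = j).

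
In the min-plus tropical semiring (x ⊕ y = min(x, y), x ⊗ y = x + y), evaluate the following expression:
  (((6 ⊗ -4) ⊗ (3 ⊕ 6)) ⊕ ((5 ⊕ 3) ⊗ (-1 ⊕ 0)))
(((6 ⊗ -4) ⊗ (3 ⊕ 6)) ⊕ ((5 ⊕ 3) ⊗ (-1 ⊕ 0))) = 2

Expand innermost to outermost. Recall ⊕ takes the minimum of its arguments and ⊗ takes their sum. Working out the expression (((6 ⊗ -4) ⊗ (3 ⊕ 6)) ⊕ ((5 ⊕ 3) ⊗ (-1 ⊕ 0))) gives 2.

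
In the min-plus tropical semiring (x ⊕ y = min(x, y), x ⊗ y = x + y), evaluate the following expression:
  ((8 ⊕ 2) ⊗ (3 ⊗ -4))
((8 ⊕ 2) ⊗ (3 ⊗ -4)) = 1

Expand innermost to outermost. Recall ⊕ takes the minimum of its arguments and ⊗ takes their sum. Working out the expression ((8 ⊕ 2) ⊗ (3 ⊗ -4)) gives 1.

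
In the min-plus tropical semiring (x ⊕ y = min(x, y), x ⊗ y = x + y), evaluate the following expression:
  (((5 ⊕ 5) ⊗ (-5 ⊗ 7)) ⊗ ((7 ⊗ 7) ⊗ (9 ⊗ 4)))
(((5 ⊕ 5) ⊗ (-5 ⊗ 7)) ⊗ ((7 ⊗ 7) ⊗ (9 ⊗ 4))) = 34

Expand innermost to outermost. Recall ⊕ takes the minimum of its arguments and ⊗ takes their sum. Working out the expression (((5 ⊕ 5) ⊗ (-5 ⊗ 7)) ⊗ ((7 ⊗ 7) ⊗ (9 ⊗ 4))) gives 34.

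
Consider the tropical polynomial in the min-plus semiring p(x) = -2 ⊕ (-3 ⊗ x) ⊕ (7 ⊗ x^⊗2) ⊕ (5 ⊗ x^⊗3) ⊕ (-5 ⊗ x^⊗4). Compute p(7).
p(7) = -2

A tropical monomial a ⊗ x^⊗i evaluates to a + i · x. Evaluating each term at x = 7:
  Term 0 contributes -2 + 0 · 7 = -2
  Term 1 contributes -3 + 1 · 7 = 4
  Term 2 contributes 7 + 2 · 7 = 21
  Term 3 contributes 5 + 3 · 7 = 26
  Term 4 contributes -5 + 4 · 7 = 23
p(7) = ⊕ of these = min[-2, 4, 21, 26, 23] = -2.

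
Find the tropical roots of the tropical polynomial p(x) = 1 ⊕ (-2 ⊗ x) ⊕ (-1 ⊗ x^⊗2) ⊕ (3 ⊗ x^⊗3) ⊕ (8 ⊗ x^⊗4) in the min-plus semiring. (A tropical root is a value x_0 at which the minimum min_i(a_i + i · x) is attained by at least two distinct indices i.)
Roots: {-5, -4, -1, 3}

Each tropical root is a break point of the lower envelope of the lines y = a_i + i · x (there are 5 lines, with slopes 0, 1, ..., 4). Only the lines that attain the minimum somewhere contribute to roots; other lines are dominated. Here the surviving (envelope) indices are i = 4, i = 3, i = 2, i = 1, i = 0.
Intersections between consecutive envelope lines give the roots: for adjacent envelope indices i < j the intersection is x = (a_i − a_j) / (j − i). Reading off the sorted break points: {-5, -4, -1, 3}.
Verification: at each break x_0, at least two indices attain the minimum of min_i(a_i + i · x_0).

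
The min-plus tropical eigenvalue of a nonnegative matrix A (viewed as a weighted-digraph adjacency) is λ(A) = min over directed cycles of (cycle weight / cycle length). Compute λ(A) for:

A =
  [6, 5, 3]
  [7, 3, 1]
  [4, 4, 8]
λ(A) = 5/2

Enumerate directed cycles and compute their means (weight / length). Sample:
  cycle 0 → 0: weight = 6, length = 1, mean = 6/1 ≈ 6.000
  cycle 1 → 1: weight = 3, length = 1, mean = 3/1 ≈ 3.000
  cycle 2 → 2: weight = 8, length = 1, mean = 8/1 ≈ 8.000
  cycle 0 → 1 → 0: weight = 12, length = 2, mean = 12/2 ≈ 6.000
  cycle 0 → 2 → 0: weight = 7, length = 2, mean = 7/2 ≈ 3.500
  cycle 1 → 0 → 1: weight = 12, length = 2, mean = 12/2 ≈ 6.000
Minimum mean = 2.500, attained e.g. along the cycle 1 → 2 → 1 with weight 5 and length 2. So λ(A) = 5/2 = 5/2.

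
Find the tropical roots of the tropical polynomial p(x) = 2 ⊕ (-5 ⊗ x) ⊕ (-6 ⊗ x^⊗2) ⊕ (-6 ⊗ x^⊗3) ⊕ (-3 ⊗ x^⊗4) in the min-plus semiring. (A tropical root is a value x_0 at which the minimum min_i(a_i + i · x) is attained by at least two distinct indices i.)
Roots: {-3, 0, 1, 7}

Each tropical root is a break point of the lower envelope of the lines y = a_i + i · x (there are 5 lines, with slopes 0, 1, ..., 4). Only the lines that attain the minimum somewhere contribute to roots; other lines are dominated. Here the surviving (envelope) indices are i = 4, i = 3, i = 2, i = 1, i = 0.
Intersections between consecutive envelope lines give the roots: for adjacent envelope indices i < j the intersection is x = (a_i − a_j) / (j − i). Reading off the sorted break points: {-3, 0, 1, 7}.
Verification: at each break x_0, at least two indices attain the minimum of min_i(a_i + i · x_0).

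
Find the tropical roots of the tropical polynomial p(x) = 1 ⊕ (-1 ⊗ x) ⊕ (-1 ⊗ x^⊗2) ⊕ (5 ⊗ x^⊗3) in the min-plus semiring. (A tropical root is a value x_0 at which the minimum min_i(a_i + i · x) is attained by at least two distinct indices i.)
Roots: {-6, 0, 2}

Each tropical root is a break point of the lower envelope of the lines y = a_i + i · x (there are 4 lines, with slopes 0, 1, ..., 3). Only the lines that attain the minimum somewhere contribute to roots; other lines are dominated. Here the surviving (envelope) indices are i = 3, i = 2, i = 1, i = 0.
Intersections between consecutive envelope lines give the roots: for adjacent envelope indices i < j the intersection is x = (a_i − a_j) / (j − i). Reading off the sorted break points: {-6, 0, 2}.
Verification: at each break x_0, at least two indices attain the minimum of min_i(a_i + i · x_0).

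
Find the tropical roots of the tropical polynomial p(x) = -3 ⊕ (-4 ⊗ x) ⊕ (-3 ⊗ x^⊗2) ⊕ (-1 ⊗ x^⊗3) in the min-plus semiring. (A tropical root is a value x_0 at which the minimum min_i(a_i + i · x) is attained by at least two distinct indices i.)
Roots: {-2, -1, 1}

Each tropical root is a break point of the lower envelope of the lines y = a_i + i · x (there are 4 lines, with slopes 0, 1, ..., 3). Only the lines that attain the minimum somewhere contribute to roots; other lines are dominated. Here the surviving (envelope) indices are i = 3, i = 2, i = 1, i = 0.
Intersections between consecutive envelope lines give the roots: for adjacent envelope indices i < j the intersection is x = (a_i − a_j) / (j − i). Reading off the sorted break points: {-2, -1, 1}.
Verification: at each break x_0, at least two indices attain the minimum of min_i(a_i + i · x_0).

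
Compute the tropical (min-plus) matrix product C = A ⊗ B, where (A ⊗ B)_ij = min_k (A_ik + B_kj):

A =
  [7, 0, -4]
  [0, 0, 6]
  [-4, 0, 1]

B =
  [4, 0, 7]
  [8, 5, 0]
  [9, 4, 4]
A ⊗ B =
  [5, 0, 0]
  [4, 0, 0]
  [0, -4, 0]

Apply the min-plus product entry-by-entry:
  C[0][0] = min over k of (A[0][0] + B[0][0] = 7 + 4 = 11, A[0][1] + B[1][0] = 0 + 8 = 8, A[0][2] + B[2][0] = -4 + 9 = 5) = 5 (attained at k = 2)
  C[0][1] = min over k of (A[0][0] + B[0][1] = 7 + 0 = 7, A[0][1] + B[1][1] = 0 + 5 = 5, A[0][2] + B[2][1] = -4 + 4 = 0) = 0 (attained at k = 2)
  C[0][2] = min over k of (A[0][0] + B[0][2] = 7 + 7 = 14, A[0][1] + B[1][2] = 0 + 0 = 0, A[0][2] + B[2][2] = -4 + 4 = 0) = 0 (attained at k = 1)
  C[1][0] = min over k of (A[1][0] + B[0][0] = 0 + 4 = 4, A[1][1] + B[1][0] = 0 + 8 = 8, A[1][2] + B[2][0] = 6 + 9 = 15) = 4 (attained at k = 0)
  C[1][1] = min over k of (A[1][0] + B[0][1] = 0 + 0 = 0, A[1][1] + B[1][1] = 0 + 5 = 5, A[1][2] + B[2][1] = 6 + 4 = 10) = 0 (attained at k = 0)
  C[1][2] = min over k of (A[1][0] + B[0][2] = 0 + 7 = 7, A[1][1] + B[1][2] = 0 + 0 = 0, A[1][2] + B[2][2] = 6 + 4 = 10) = 0 (attained at k = 1)
  C[2][0] = min over k of (A[2][0] + B[0][0] = -4 + 4 = 0, A[2][1] + B[1][0] = 0 + 8 = 8, A[2][2] + B[2][0] = 1 + 9 = 10) = 0 (attained at k = 0)
  C[2][1] = min over k of (A[2][0] + B[0][1] = -4 + 0 = -4, A[2][1] + B[1][1] = 0 + 5 = 5, A[2][2] + B[2][1] = 1 + 4 = 5) = -4 (attained at k = 0)
  C[2][2] = min over k of (A[2][0] + B[0][2] = -4 + 7 = 3, A[2][1] + B[1][2] = 0 + 0 = 0, A[2][2] + B[2][2] = 1 + 4 = 5) = 0 (attained at k = 1)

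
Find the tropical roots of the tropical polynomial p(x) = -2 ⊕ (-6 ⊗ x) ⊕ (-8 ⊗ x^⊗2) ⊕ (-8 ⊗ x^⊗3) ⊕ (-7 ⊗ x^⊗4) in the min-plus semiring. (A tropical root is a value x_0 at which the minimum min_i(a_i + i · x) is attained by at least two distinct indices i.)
Roots: {-1, 0, 2, 4}

Each tropical root is a break point of the lower envelope of the lines y = a_i + i · x (there are 5 lines, with slopes 0, 1, ..., 4). Only the lines that attain the minimum somewhere contribute to roots; other lines are dominated. Here the surviving (envelope) indices are i = 4, i = 3, i = 2, i = 1, i = 0.
Intersections between consecutive envelope lines give the roots: for adjacent envelope indices i < j the intersection is x = (a_i − a_j) / (j − i). Reading off the sorted break points: {-1, 0, 2, 4}.
Verification: at each break x_0, at least two indices attain the minimum of min_i(a_i + i · x_0).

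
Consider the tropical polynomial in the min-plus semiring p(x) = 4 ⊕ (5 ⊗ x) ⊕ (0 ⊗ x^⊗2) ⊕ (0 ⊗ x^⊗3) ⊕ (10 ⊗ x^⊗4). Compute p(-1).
p(-1) = -3

A tropical monomial a ⊗ x^⊗i evaluates to a + i · x. Evaluating each term at x = -1:
  Term 0 contributes 4 + 0 · -1 = 4
  Term 1 contributes 5 + 1 · -1 = 4
  Term 2 contributes 0 + 2 · -1 = -2
  Term 3 contributes 0 + 3 · -1 = -3
  Term 4 contributes 10 + 4 · -1 = 6
p(-1) = ⊕ of these = min[4, 4, -2, -3, 6] = -3.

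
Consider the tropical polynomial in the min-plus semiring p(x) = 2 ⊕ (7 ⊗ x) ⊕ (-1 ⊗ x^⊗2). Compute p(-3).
p(-3) = -7

A tropical monomial a ⊗ x^⊗i evaluates to a + i · x. Evaluating each term at x = -3:
  Term 0 contributes 2 + 0 · -3 = 2
  Term 1 contributes 7 + 1 · -3 = 4
  Term 2 contributes -1 + 2 · -3 = -7
p(-3) = ⊕ of these = min[2, 4, -7] = -7.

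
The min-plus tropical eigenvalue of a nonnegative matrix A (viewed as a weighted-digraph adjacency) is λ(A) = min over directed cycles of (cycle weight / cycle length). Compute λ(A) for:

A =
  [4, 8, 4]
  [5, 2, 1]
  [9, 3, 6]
λ(A) = 2

Enumerate directed cycles and compute their means (weight / length). Sample:
  cycle 0 → 0: weight = 4, length = 1, mean = 4/1 ≈ 4.000
  cycle 1 → 1: weight = 2, length = 1, mean = 2/1 ≈ 2.000
  cycle 2 → 2: weight = 6, length = 1, mean = 6/1 ≈ 6.000
  cycle 0 → 1 → 0: weight = 13, length = 2, mean = 13/2 ≈ 6.500
  cycle 0 → 2 → 0: weight = 13, length = 2, mean = 13/2 ≈ 6.500
  cycle 1 → 0 → 1: weight = 13, length = 2, mean = 13/2 ≈ 6.500
Minimum mean = 2.000, attained e.g. along the cycle 1 → 1 with weight 2 and length 1. So λ(A) = 2/1 = 2.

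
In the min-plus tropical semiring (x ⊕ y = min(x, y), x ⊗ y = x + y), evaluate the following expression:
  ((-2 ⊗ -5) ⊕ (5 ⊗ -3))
((-2 ⊗ -5) ⊕ (5 ⊗ -3)) = -7

Expand innermost to outermost. Recall ⊕ takes the minimum of its arguments and ⊗ takes their sum. Working out the expression ((-2 ⊗ -5) ⊕ (5 ⊗ -3)) gives -7.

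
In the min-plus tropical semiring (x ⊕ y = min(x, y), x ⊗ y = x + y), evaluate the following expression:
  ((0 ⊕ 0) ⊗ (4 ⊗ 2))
((0 ⊕ 0) ⊗ (4 ⊗ 2)) = 6

Expand innermost to outermost. Recall ⊕ takes the minimum of its arguments and ⊗ takes their sum. Working out the expression ((0 ⊕ 0) ⊗ (4 ⊗ 2)) gives 6.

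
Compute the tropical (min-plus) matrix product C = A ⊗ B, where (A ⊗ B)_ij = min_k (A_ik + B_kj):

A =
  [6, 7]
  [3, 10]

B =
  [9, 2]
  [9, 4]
A ⊗ B =
  [15, 8]
  [12, 5]

Apply the min-plus product entry-by-entry:
  C[0][0] = min over k of (A[0][0] + B[0][0] = 6 + 9 = 15, A[0][1] + B[1][0] = 7 + 9 = 16) = 15 (attained at k = 0)
  C[0][1] = min over k of (A[0][0] + B[0][1] = 6 + 2 = 8, A[0][1] + B[1][1] = 7 + 4 = 11) = 8 (attained at k = 0)
  C[1][0] = min over k of (A[1][0] + B[0][0] = 3 + 9 = 12, A[1][1] + B[1][0] = 10 + 9 = 19) = 12 (attained at k = 0)
  C[1][1] = min over k of (A[1][0] + B[0][1] = 3 + 2 = 5, A[1][1] + B[1][1] = 10 + 4 = 14) = 5 (attained at k = 0)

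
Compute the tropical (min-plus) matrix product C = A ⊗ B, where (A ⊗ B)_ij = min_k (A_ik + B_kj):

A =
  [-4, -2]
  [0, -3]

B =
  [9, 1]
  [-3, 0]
A ⊗ B =
  [-5, -3]
  [-6, -3]

Apply the min-plus product entry-by-entry:
  C[0][0] = min over k of (A[0][0] + B[0][0] = -4 + 9 = 5, A[0][1] + B[1][0] = -2 + -3 = -5) = -5 (attained at k = 1)
  C[0][1] = min over k of (A[0][0] + B[0][1] = -4 + 1 = -3, A[0][1] + B[1][1] = -2 + 0 = -2) = -3 (attained at k = 0)
  C[1][0] = min over k of (A[1][0] + B[0][0] = 0 + 9 = 9, A[1][1] + B[1][0] = -3 + -3 = -6) = -6 (attained at k = 1)
  C[1][1] = min over k of (A[1][0] + B[0][1] = 0 + 1 = 1, A[1][1] + B[1][1] = -3 + 0 = -3) = -3 (attained at k = 1)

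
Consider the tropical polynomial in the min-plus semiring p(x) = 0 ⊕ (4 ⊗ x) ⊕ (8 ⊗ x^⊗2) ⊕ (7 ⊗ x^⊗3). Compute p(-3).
p(-3) = -2

A tropical monomial a ⊗ x^⊗i evaluates to a + i · x. Evaluating each term at x = -3:
  Term 0 contributes 0 + 0 · -3 = 0
  Term 1 contributes 4 + 1 · -3 = 1
  Term 2 contributes 8 + 2 · -3 = 2
  Term 3 contributes 7 + 3 · -3 = -2
p(-3) = ⊕ of these = min[0, 1, 2, -2] = -2.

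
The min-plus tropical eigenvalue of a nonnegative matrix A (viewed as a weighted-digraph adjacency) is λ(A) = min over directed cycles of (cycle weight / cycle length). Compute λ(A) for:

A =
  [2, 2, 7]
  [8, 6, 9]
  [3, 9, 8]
λ(A) = 2

Enumerate directed cycles and compute their means (weight / length). Sample:
  cycle 0 → 0: weight = 2, length = 1, mean = 2/1 ≈ 2.000
  cycle 1 → 1: weight = 6, length = 1, mean = 6/1 ≈ 6.000
  cycle 2 → 2: weight = 8, length = 1, mean = 8/1 ≈ 8.000
  cycle 0 → 1 → 0: weight = 10, length = 2, mean = 10/2 ≈ 5.000
  cycle 0 → 2 → 0: weight = 10, length = 2, mean = 10/2 ≈ 5.000
  cycle 1 → 0 → 1: weight = 10, length = 2, mean = 10/2 ≈ 5.000
Minimum mean = 2.000, attained e.g. along the cycle 0 → 0 with weight 2 and length 1. So λ(A) = 2/1 = 2.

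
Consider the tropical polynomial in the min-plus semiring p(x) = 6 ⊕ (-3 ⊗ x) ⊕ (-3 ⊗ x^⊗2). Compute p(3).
p(3) = 0

A tropical monomial a ⊗ x^⊗i evaluates to a + i · x. Evaluating each term at x = 3:
  Term 0 contributes 6 + 0 · 3 = 6
  Term 1 contributes -3 + 1 · 3 = 0
  Term 2 contributes -3 + 2 · 3 = 3
p(3) = ⊕ of these = min[6, 0, 3] = 0.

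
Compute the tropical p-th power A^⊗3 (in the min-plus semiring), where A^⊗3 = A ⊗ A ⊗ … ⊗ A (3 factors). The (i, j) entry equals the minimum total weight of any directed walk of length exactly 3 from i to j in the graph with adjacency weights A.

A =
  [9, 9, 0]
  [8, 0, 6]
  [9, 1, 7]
A^⊗3 =
  [9, 1, 7]
  [8, 0, 6]
  [9, 1, 7]

Each entry (A^⊗3)_ij equals the minimum over all length-3 walks i = v_0 → v_1 → … → v_3 = j of Σ_t A[v_t][v_{t+1}]. For example, for (i, j) = (0, 2) we minimise over 9 possible intermediate vertex sequences; the minimum is 7, attained along the walk 0 → 2 → 1 → 2.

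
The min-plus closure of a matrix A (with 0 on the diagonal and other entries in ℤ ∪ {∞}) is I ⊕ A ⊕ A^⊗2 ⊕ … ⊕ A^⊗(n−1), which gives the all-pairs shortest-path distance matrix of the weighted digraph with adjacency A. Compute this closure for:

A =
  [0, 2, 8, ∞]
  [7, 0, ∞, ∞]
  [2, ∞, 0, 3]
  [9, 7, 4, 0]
Closure =
  [0, 2, 8, 11]
  [7, 0, 15, 18]
  [2, 4, 0, 3]
  [6, 7, 4, 0]

This is the Floyd-Warshall all-pairs shortest-path computation. For each intermediate vertex k = 0, 1, …, 3, update dist[i][j] ← min(dist[i][j], dist[i][k] + dist[k][j]). The final matrix gives, for each (i, j), the minimum total weight of any directed path from i to j (possibly empty when i = j).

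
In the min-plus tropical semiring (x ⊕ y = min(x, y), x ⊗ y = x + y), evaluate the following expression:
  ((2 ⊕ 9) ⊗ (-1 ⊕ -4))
((2 ⊕ 9) ⊗ (-1 ⊕ -4)) = -2

Expand innermost to outermost. Recall ⊕ takes the minimum of its arguments and ⊗ takes their sum. Working out the expression ((2 ⊕ 9) ⊗ (-1 ⊕ -4)) gives -2.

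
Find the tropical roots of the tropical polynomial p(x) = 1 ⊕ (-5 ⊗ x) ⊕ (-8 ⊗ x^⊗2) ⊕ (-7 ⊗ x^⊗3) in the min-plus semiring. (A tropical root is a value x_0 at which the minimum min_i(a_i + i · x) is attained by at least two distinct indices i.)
Roots: {-1, 3, 6}

Each tropical root is a break point of the lower envelope of the lines y = a_i + i · x (there are 4 lines, with slopes 0, 1, ..., 3). Only the lines that attain the minimum somewhere contribute to roots; other lines are dominated. Here the surviving (envelope) indices are i = 3, i = 2, i = 1, i = 0.
Intersections between consecutive envelope lines give the roots: for adjacent envelope indices i < j the intersection is x = (a_i − a_j) / (j − i). Reading off the sorted break points: {-1, 3, 6}.
Verification: at each break x_0, at least two indices attain the minimum of min_i(a_i + i · x_0).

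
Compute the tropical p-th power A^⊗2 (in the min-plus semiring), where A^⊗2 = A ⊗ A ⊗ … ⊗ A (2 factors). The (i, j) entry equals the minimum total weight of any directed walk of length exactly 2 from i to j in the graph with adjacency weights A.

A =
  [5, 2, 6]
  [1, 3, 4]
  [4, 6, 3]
A^⊗2 =
  [3, 5, 6]
  [4, 3, 7]
  [7, 6, 6]

Each entry (A^⊗2)_ij equals the minimum over all length-2 walks i = v_0 → v_1 → … → v_2 = j of Σ_t A[v_t][v_{t+1}]. For example, for (i, j) = (0, 2) we minimise over 3 possible intermediate vertex sequences; the minimum is 6, attained along the walk 0 → 1 → 2.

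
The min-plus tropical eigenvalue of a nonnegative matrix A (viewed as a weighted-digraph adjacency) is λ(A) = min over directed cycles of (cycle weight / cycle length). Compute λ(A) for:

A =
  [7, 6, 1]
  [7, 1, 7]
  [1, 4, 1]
λ(A) = 1

Enumerate directed cycles and compute their means (weight / length). Sample:
  cycle 0 → 0: weight = 7, length = 1, mean = 7/1 ≈ 7.000
  cycle 1 → 1: weight = 1, length = 1, mean = 1/1 ≈ 1.000
  cycle 2 → 2: weight = 1, length = 1, mean = 1/1 ≈ 1.000
  cycle 0 → 1 → 0: weight = 13, length = 2, mean = 13/2 ≈ 6.500
  cycle 0 → 2 → 0: weight = 2, length = 2, mean = 2/2 ≈ 1.000
  cycle 1 → 0 → 1: weight = 13, length = 2, mean = 13/2 ≈ 6.500
Minimum mean = 1.000, attained e.g. along the cycle 1 → 1 with weight 1 and length 1. So λ(A) = 1/1 = 1.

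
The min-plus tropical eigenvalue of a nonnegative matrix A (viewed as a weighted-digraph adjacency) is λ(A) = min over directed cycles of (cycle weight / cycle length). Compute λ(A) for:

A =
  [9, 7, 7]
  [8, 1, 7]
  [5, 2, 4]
λ(A) = 1

Enumerate directed cycles and compute their means (weight / length). Sample:
  cycle 0 → 0: weight = 9, length = 1, mean = 9/1 ≈ 9.000
  cycle 1 → 1: weight = 1, length = 1, mean = 1/1 ≈ 1.000
  cycle 2 → 2: weight = 4, length = 1, mean = 4/1 ≈ 4.000
  cycle 0 → 1 → 0: weight = 15, length = 2, mean = 15/2 ≈ 7.500
  cycle 0 → 2 → 0: weight = 12, length = 2, mean = 12/2 ≈ 6.000
  cycle 1 → 0 → 1: weight = 15, length = 2, mean = 15/2 ≈ 7.500
Minimum mean = 1.000, attained e.g. along the cycle 1 → 1 with weight 1 and length 1. So λ(A) = 1/1 = 1.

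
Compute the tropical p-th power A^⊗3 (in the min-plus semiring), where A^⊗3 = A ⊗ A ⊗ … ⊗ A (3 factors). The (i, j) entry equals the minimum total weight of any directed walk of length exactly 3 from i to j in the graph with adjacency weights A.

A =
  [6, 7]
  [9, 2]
A^⊗3 =
  [18, 11]
  [13, 6]

Each entry (A^⊗3)_ij equals the minimum over all length-3 walks i = v_0 → v_1 → … → v_3 = j of Σ_t A[v_t][v_{t+1}]. For example, for (i, j) = (0, 1) we minimise over 4 possible intermediate vertex sequences; the minimum is 11, attained along the walk 0 → 1 → 1 → 1.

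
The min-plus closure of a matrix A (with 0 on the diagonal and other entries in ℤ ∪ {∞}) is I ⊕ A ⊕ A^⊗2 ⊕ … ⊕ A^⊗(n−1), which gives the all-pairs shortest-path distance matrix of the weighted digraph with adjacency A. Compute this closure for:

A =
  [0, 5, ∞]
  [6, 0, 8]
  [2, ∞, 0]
Closure =
  [0, 5, 13]
  [6, 0, 8]
  [2, 7, 0]

This is the Floyd-Warshall all-pairs shortest-path computation. For each intermediate vertex k = 0, 1, …, 2, update dist[i][j] ← min(dist[i][j], dist[i][k] + dist[k][j]). The final matrix gives, for each (i, j), the minimum total weight of any directed path from i to j (possibly empty when i = j).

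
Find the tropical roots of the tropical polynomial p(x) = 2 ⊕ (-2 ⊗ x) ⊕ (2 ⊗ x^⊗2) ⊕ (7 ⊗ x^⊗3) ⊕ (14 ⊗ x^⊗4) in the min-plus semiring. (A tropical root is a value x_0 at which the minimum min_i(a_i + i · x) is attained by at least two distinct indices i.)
Roots: {-7, -5, -4, 4}

Each tropical root is a break point of the lower envelope of the lines y = a_i + i · x (there are 5 lines, with slopes 0, 1, ..., 4). Only the lines that attain the minimum somewhere contribute to roots; other lines are dominated. Here the surviving (envelope) indices are i = 4, i = 3, i = 2, i = 1, i = 0.
Intersections between consecutive envelope lines give the roots: for adjacent envelope indices i < j the intersection is x = (a_i − a_j) / (j − i). Reading off the sorted break points: {-7, -5, -4, 4}.
Verification: at each break x_0, at least two indices attain the minimum of min_i(a_i + i · x_0).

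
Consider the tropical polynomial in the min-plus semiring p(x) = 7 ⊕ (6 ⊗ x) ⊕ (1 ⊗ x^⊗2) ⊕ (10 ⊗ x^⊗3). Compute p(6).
p(6) = 7

A tropical monomial a ⊗ x^⊗i evaluates to a + i · x. Evaluating each term at x = 6:
  Term 0 contributes 7 + 0 · 6 = 7
  Term 1 contributes 6 + 1 · 6 = 12
  Term 2 contributes 1 + 2 · 6 = 13
  Term 3 contributes 10 + 3 · 6 = 28
p(6) = ⊕ of these = min[7, 12, 13, 28] = 7.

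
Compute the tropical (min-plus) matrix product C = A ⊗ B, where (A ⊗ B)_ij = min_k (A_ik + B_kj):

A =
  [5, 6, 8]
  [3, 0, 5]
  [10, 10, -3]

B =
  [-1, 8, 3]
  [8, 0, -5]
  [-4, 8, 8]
A ⊗ B =
  [4, 6, 1]
  [1, 0, -5]
  [-7, 5, 5]

Apply the min-plus product entry-by-entry:
  C[0][0] = min over k of (A[0][0] + B[0][0] = 5 + -1 = 4, A[0][1] + B[1][0] = 6 + 8 = 14, A[0][2] + B[2][0] = 8 + -4 = 4) = 4 (attained at k = 0)
  C[0][1] = min over k of (A[0][0] + B[0][1] = 5 + 8 = 13, A[0][1] + B[1][1] = 6 + 0 = 6, A[0][2] + B[2][1] = 8 + 8 = 16) = 6 (attained at k = 1)
  C[0][2] = min over k of (A[0][0] + B[0][2] = 5 + 3 = 8, A[0][1] + B[1][2] = 6 + -5 = 1, A[0][2] + B[2][2] = 8 + 8 = 16) = 1 (attained at k = 1)
  C[1][0] = min over k of (A[1][0] + B[0][0] = 3 + -1 = 2, A[1][1] + B[1][0] = 0 + 8 = 8, A[1][2] + B[2][0] = 5 + -4 = 1) = 1 (attained at k = 2)
  C[1][1] = min over k of (A[1][0] + B[0][1] = 3 + 8 = 11, A[1][1] + B[1][1] = 0 + 0 = 0, A[1][2] + B[2][1] = 5 + 8 = 13) = 0 (attained at k = 1)
  C[1][2] = min over k of (A[1][0] + B[0][2] = 3 + 3 = 6, A[1][1] + B[1][2] = 0 + -5 = -5, A[1][2] + B[2][2] = 5 + 8 = 13) = -5 (attained at k = 1)
  C[2][0] = min over k of (A[2][0] + B[0][0] = 10 + -1 = 9, A[2][1] + B[1][0] = 10 + 8 = 18, A[2][2] + B[2][0] = -3 + -4 = -7) = -7 (attained at k = 2)
  C[2][1] = min over k of (A[2][0] + B[0][1] = 10 + 8 = 18, A[2][1] + B[1][1] = 10 + 0 = 10, A[2][2] + B[2][1] = -3 + 8 = 5) = 5 (attained at k = 2)
  C[2][2] = min over k of (A[2][0] + B[0][2] = 10 + 3 = 13, A[2][1] + B[1][2] = 10 + -5 = 5, A[2][2] + B[2][2] = -3 + 8 = 5) = 5 (attained at k = 1)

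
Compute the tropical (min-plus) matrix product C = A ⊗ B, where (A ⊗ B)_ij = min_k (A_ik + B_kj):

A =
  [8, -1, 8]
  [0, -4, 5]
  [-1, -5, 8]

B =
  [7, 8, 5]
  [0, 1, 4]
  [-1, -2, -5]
A ⊗ B =
  [-1, 0, 3]
  [-4, -3, 0]
  [-5, -4, -1]

Apply the min-plus product entry-by-entry:
  C[0][0] = min over k of (A[0][0] + B[0][0] = 8 + 7 = 15, A[0][1] + B[1][0] = -1 + 0 = -1, A[0][2] + B[2][0] = 8 + -1 = 7) = -1 (attained at k = 1)
  C[0][1] = min over k of (A[0][0] + B[0][1] = 8 + 8 = 16, A[0][1] + B[1][1] = -1 + 1 = 0, A[0][2] + B[2][1] = 8 + -2 = 6) = 0 (attained at k = 1)
  C[0][2] = min over k of (A[0][0] + B[0][2] = 8 + 5 = 13, A[0][1] + B[1][2] = -1 + 4 = 3, A[0][2] + B[2][2] = 8 + -5 = 3) = 3 (attained at k = 1)
  C[1][0] = min over k of (A[1][0] + B[0][0] = 0 + 7 = 7, A[1][1] + B[1][0] = -4 + 0 = -4, A[1][2] + B[2][0] = 5 + -1 = 4) = -4 (attained at k = 1)
  C[1][1] = min over k of (A[1][0] + B[0][1] = 0 + 8 = 8, A[1][1] + B[1][1] = -4 + 1 = -3, A[1][2] + B[2][1] = 5 + -2 = 3) = -3 (attained at k = 1)
  C[1][2] = min over k of (A[1][0] + B[0][2] = 0 + 5 = 5, A[1][1] + B[1][2] = -4 + 4 = 0, A[1][2] + B[2][2] = 5 + -5 = 0) = 0 (attained at k = 1)
  C[2][0] = min over k of (A[2][0] + B[0][0] = -1 + 7 = 6, A[2][1] + B[1][0] = -5 + 0 = -5, A[2][2] + B[2][0] = 8 + -1 = 7) = -5 (attained at k = 1)
  C[2][1] = min over k of (A[2][0] + B[0][1] = -1 + 8 = 7, A[2][1] + B[1][1] = -5 + 1 = -4, A[2][2] + B[2][1] = 8 + -2 = 6) = -4 (attained at k = 1)
  C[2][2] = min over k of (A[2][0] + B[0][2] = -1 + 5 = 4, A[2][1] + B[1][2] = -5 + 4 = -1, A[2][2] + B[2][2] = 8 + -5 = 3) = -1 (attained at k = 1)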